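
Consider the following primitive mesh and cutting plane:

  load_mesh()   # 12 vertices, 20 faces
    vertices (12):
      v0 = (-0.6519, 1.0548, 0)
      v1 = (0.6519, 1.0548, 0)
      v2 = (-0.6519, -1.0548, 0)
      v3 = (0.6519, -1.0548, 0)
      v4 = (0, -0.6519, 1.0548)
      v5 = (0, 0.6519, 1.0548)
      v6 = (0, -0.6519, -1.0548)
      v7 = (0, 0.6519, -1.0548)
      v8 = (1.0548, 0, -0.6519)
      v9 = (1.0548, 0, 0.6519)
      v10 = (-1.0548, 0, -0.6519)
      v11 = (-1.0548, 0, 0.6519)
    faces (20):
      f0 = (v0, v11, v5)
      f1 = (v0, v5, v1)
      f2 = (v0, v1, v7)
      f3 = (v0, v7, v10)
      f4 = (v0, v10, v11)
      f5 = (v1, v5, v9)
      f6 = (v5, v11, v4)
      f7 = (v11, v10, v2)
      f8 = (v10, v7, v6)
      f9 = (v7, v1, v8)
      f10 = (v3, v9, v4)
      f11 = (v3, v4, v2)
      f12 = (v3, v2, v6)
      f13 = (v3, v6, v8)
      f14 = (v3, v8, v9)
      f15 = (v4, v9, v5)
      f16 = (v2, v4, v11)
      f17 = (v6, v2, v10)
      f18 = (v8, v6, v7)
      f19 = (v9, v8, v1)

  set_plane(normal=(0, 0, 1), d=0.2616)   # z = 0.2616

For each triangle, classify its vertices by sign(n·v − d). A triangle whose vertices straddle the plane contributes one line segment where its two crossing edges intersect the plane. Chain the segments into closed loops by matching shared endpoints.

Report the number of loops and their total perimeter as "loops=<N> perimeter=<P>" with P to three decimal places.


loops=1 perimeter=6.494

Straddling triangles (10 of 20):
  (v0,v11,v5) [-++] → (-0.813579, 0.631521, 0.2616)–(-0.490223, 0.954877, 0.2616)  len=0.4573
  (v0,v5,v1) [-+-] → (-0.490223, 0.954877, 0.2616)–(0.490223, 0.954877, 0.2616)  len=0.9804
  (v0,v10,v11) [--+] → (-1.0548, 0, 0.2616)–(-0.813579, 0.631521, 0.2616)  len=0.6760
  (v1,v5,v9) [-++] → (0.490223, 0.954877, 0.2616)–(0.813579, 0.631521, 0.2616)  len=0.4573
  (v11,v10,v2) [+--] → (-1.0548, 0, 0.2616)–(-0.813579, -0.631521, 0.2616)  len=0.6760
  (v3,v9,v4) [-++] → (0.813579, -0.631521, 0.2616)–(0.490223, -0.954877, 0.2616)  len=0.4573
  (v3,v4,v2) [-+-] → (0.490223, -0.954877, 0.2616)–(-0.490223, -0.954877, 0.2616)  len=0.9804
  (v3,v8,v9) [--+] → (1.0548, 0, 0.2616)–(0.813579, -0.631521, 0.2616)  len=0.6760
  (v2,v4,v11) [-++] → (-0.490223, -0.954877, 0.2616)–(-0.813579, -0.631521, 0.2616)  len=0.4573
  (v9,v8,v1) [+--] → (1.0548, 0, 0.2616)–(0.813579, 0.631521, 0.2616)  len=0.6760

Chained into 1 loop(s):
  loop 1: 10 segments, perimeter = 6.4942
Total perimeter = 6.494


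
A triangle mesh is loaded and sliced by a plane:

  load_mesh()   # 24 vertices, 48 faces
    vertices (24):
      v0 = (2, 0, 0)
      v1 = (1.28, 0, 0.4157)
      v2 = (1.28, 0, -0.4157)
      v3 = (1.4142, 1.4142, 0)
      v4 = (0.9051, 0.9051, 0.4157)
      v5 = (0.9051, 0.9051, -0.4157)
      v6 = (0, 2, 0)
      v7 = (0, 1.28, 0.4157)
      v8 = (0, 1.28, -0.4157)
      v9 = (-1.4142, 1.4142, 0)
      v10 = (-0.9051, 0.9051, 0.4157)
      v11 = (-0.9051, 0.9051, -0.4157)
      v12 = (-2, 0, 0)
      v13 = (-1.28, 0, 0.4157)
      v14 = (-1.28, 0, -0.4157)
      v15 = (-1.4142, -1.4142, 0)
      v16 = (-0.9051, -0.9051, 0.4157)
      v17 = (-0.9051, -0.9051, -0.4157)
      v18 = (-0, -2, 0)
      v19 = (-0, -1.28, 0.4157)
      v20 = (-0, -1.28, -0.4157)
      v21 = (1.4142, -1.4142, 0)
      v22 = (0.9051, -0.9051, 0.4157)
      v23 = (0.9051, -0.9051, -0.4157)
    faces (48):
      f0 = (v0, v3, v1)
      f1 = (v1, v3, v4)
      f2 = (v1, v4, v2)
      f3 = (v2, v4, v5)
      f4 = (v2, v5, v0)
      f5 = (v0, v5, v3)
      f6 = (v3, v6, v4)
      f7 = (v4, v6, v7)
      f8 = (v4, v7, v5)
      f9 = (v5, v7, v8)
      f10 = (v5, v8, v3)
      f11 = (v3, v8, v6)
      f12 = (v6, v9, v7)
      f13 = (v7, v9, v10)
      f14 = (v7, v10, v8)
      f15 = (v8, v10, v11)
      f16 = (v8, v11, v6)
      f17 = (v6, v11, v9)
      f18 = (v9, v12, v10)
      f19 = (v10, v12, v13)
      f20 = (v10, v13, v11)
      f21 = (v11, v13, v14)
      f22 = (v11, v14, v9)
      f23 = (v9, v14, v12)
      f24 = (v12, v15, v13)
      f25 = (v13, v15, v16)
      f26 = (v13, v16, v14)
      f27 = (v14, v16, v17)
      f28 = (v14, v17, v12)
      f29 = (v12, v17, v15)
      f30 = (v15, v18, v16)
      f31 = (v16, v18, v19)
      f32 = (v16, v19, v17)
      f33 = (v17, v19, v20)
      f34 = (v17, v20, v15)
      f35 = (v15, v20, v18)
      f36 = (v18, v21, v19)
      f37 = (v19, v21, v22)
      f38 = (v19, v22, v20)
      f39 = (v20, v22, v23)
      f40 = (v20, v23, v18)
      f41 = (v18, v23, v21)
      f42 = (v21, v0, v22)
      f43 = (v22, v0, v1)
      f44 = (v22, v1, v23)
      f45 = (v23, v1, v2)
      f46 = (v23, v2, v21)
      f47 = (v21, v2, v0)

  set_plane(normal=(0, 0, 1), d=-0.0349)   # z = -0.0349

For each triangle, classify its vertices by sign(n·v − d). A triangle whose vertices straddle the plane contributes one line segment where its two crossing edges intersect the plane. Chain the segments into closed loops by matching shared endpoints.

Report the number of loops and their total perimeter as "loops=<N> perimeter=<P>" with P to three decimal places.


Straddling triangles (32 of 48):
  (v1,v4,v2) [++-] → (1.10829, 0.414556, -0.0349)–(1.28, 0, -0.0349)  len=0.4487
  (v2,v4,v5) [-+-] → (1.10829, 0.414556, -0.0349)–(0.9051, 0.9051, -0.0349)  len=0.5310
  (v2,v5,v0) [--+] → (1.90808, 0.0759875, -0.0349)–(1.93955, 0, -0.0349)  len=0.0822
  (v0,v5,v3) [+-+] → (1.90808, 0.0759875, -0.0349)–(1.37146, 1.37146, -0.0349)  len=1.4022
  (v4,v7,v5) [++-] → (0.490544, 1.07681, -0.0349)–(0.9051, 0.9051, -0.0349)  len=0.4487
  (v5,v7,v8) [-+-] → (0.490544, 1.07681, -0.0349)–(0, 1.28, -0.0349)  len=0.5310
  (v5,v8,v3) [--+] → (1.29547, 1.40293, -0.0349)–(1.37146, 1.37146, -0.0349)  len=0.0822
  (v3,v8,v6) [+-+] → (1.29547, 1.40293, -0.0349)–(0, 1.93955, -0.0349)  len=1.4022
  (v7,v10,v8) [++-] → (-0.414556, 1.10829, -0.0349)–(0, 1.28, -0.0349)  len=0.4487
  (v8,v10,v11) [-+-] → (-0.414556, 1.10829, -0.0349)–(-0.9051, 0.9051, -0.0349)  len=0.5310
  (v8,v11,v6) [--+] → (-0.0759875, 1.90808, -0.0349)–(0, 1.93955, -0.0349)  len=0.0822
  (v6,v11,v9) [+-+] → (-0.0759875, 1.90808, -0.0349)–(-1.37146, 1.37146, -0.0349)  len=1.4022
  (v10,v13,v11) [++-] → (-1.07681, 0.490544, -0.0349)–(-0.9051, 0.9051, -0.0349)  len=0.4487
  (v11,v13,v14) [-+-] → (-1.07681, 0.490544, -0.0349)–(-1.28, 0, -0.0349)  len=0.5310
  (v11,v14,v9) [--+] → (-1.40293, 1.29547, -0.0349)–(-1.37146, 1.37146, -0.0349)  len=0.0822
  (v9,v14,v12) [+-+] → (-1.40293, 1.29547, -0.0349)–(-1.93955, 0, -0.0349)  len=1.4022
  (v13,v16,v14) [++-] → (-1.10829, -0.414556, -0.0349)–(-1.28, 0, -0.0349)  len=0.4487
  (v14,v16,v17) [-+-] → (-1.10829, -0.414556, -0.0349)–(-0.9051, -0.9051, -0.0349)  len=0.5310
  (v14,v17,v12) [--+] → (-1.90808, -0.0759875, -0.0349)–(-1.93955, 0, -0.0349)  len=0.0822
  (v12,v17,v15) [+-+] → (-1.90808, -0.0759875, -0.0349)–(-1.37146, -1.37146, -0.0349)  len=1.4022
  (v16,v19,v17) [++-] → (-0.490544, -1.07681, -0.0349)–(-0.9051, -0.9051, -0.0349)  len=0.4487
  (v17,v19,v20) [-+-] → (-0.490544, -1.07681, -0.0349)–(0, -1.28, -0.0349)  len=0.5310
  (v17,v20,v15) [--+] → (-1.29547, -1.40293, -0.0349)–(-1.37146, -1.37146, -0.0349)  len=0.0822
  (v15,v20,v18) [+-+] → (-1.29547, -1.40293, -0.0349)–(0, -1.93955, -0.0349)  len=1.4022
  (v19,v22,v20) [++-] → (0.414556, -1.10829, -0.0349)–(0, -1.28, -0.0349)  len=0.4487
  (v20,v22,v23) [-+-] → (0.414556, -1.10829, -0.0349)–(0.9051, -0.9051, -0.0349)  len=0.5310
  (v20,v23,v18) [--+] → (0.0759875, -1.90808, -0.0349)–(0, -1.93955, -0.0349)  len=0.0822
  (v18,v23,v21) [+-+] → (0.0759875, -1.90808, -0.0349)–(1.37146, -1.37146, -0.0349)  len=1.4022
  (v22,v1,v23) [++-] → (1.07681, -0.490544, -0.0349)–(0.9051, -0.9051, -0.0349)  len=0.4487
  (v23,v1,v2) [-+-] → (1.07681, -0.490544, -0.0349)–(1.28, 0, -0.0349)  len=0.5310
  (v23,v2,v21) [--+] → (1.40293, -1.29547, -0.0349)–(1.37146, -1.37146, -0.0349)  len=0.0822
  (v21,v2,v0) [+-+] → (1.40293, -1.29547, -0.0349)–(1.93955, 0, -0.0349)  len=1.4022

Chained into 2 loop(s):
  loop 1: 16 segments, perimeter = 7.8374
  loop 2: 16 segments, perimeter = 11.8757
Total perimeter = 19.713

loops=2 perimeter=19.713


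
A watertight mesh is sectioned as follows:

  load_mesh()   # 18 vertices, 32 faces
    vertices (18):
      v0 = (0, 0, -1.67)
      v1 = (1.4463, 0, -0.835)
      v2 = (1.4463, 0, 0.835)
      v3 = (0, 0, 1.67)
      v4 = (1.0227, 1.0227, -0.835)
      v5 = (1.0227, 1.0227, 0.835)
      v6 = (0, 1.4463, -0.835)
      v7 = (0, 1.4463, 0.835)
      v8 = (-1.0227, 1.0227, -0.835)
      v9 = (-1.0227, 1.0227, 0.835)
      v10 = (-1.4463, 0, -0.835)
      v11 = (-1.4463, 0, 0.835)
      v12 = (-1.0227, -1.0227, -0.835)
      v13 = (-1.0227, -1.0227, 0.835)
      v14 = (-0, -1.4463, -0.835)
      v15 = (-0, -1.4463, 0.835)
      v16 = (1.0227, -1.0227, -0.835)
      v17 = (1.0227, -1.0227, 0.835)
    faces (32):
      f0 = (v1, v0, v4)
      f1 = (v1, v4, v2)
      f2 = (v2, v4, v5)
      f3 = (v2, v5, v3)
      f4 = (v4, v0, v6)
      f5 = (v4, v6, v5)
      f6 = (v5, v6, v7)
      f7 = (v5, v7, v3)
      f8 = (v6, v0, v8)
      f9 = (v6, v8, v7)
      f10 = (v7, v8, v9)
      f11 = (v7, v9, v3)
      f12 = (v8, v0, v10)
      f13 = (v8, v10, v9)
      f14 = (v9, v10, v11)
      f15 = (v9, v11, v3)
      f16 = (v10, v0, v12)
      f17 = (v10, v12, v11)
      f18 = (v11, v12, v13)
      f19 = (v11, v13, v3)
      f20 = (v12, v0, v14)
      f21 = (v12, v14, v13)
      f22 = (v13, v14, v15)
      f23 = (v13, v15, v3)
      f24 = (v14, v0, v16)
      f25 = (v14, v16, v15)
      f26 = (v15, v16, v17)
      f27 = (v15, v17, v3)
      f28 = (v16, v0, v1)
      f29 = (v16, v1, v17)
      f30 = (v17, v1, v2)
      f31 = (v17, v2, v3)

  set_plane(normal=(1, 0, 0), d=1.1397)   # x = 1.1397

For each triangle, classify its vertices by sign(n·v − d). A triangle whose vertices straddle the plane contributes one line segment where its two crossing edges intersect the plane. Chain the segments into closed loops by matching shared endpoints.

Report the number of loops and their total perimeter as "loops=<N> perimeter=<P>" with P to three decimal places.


loops=1 perimeter=6.384

Straddling triangles (8 of 32):
  (v1,v0,v4) [+--] → (1.1397, 0, -1.01201)–(1.1397, 0.740226, -0.835)  len=0.7611
  (v1,v4,v2) [+-+] → (1.1397, 0.740226, -0.835)–(1.1397, 0.740226, -0.373739)  len=0.4613
  (v2,v4,v5) [+--] → (1.1397, 0.740226, -0.373739)–(1.1397, 0.740226, 0.835)  len=1.2087
  (v2,v5,v3) [+--] → (1.1397, 0.740226, 0.835)–(1.1397, 0, 1.01201)  len=0.7611
  (v16,v0,v1) [--+] → (1.1397, 0, -1.01201)–(1.1397, -0.740226, -0.835)  len=0.7611
  (v16,v1,v17) [-+-] → (1.1397, -0.740226, -0.835)–(1.1397, -0.740226, 0.373739)  len=1.2087
  (v17,v1,v2) [-++] → (1.1397, -0.740226, 0.373739)–(1.1397, -0.740226, 0.835)  len=0.4613
  (v17,v2,v3) [-+-] → (1.1397, -0.740226, 0.835)–(1.1397, 0, 1.01201)  len=0.7611

Chained into 1 loop(s):
  loop 1: 8 segments, perimeter = 6.3844
Total perimeter = 6.384


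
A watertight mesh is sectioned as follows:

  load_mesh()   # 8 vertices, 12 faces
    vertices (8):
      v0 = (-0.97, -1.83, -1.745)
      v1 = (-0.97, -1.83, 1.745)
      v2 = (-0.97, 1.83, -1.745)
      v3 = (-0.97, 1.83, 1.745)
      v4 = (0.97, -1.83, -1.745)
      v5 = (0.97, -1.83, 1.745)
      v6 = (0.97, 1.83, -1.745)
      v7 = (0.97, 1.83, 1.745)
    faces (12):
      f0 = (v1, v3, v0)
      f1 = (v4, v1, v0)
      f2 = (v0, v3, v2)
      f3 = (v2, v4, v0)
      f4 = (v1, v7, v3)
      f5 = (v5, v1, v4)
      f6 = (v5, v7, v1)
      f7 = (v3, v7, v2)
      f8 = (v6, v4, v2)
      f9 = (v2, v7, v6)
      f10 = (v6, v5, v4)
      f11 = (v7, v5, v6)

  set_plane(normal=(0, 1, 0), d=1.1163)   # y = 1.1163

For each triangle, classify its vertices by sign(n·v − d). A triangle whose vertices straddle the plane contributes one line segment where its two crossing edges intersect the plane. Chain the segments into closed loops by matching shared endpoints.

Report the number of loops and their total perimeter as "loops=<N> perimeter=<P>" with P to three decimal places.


Straddling triangles (8 of 12):
  (v1,v3,v0) [-+-] → (-0.97, 1.1163, 1.745)–(-0.97, 1.1163, 1.06445)  len=0.6805
  (v0,v3,v2) [-++] → (-0.97, 1.1163, 1.06445)–(-0.97, 1.1163, -1.745)  len=2.8095
  (v2,v4,v0) [+--] → (-0.5917, 1.1163, -1.745)–(-0.97, 1.1163, -1.745)  len=0.3783
  (v1,v7,v3) [-++] → (0.5917, 1.1163, 1.745)–(-0.97, 1.1163, 1.745)  len=1.5617
  (v5,v7,v1) [-+-] → (0.97, 1.1163, 1.745)–(0.5917, 1.1163, 1.745)  len=0.3783
  (v6,v4,v2) [+-+] → (0.97, 1.1163, -1.745)–(-0.5917, 1.1163, -1.745)  len=1.5617
  (v6,v5,v4) [+--] → (0.97, 1.1163, -1.06445)–(0.97, 1.1163, -1.745)  len=0.6805
  (v7,v5,v6) [+-+] → (0.97, 1.1163, 1.745)–(0.97, 1.1163, -1.06445)  len=2.8095

Chained into 1 loop(s):
  loop 1: 8 segments, perimeter = 10.8600
Total perimeter = 10.860

loops=1 perimeter=10.860


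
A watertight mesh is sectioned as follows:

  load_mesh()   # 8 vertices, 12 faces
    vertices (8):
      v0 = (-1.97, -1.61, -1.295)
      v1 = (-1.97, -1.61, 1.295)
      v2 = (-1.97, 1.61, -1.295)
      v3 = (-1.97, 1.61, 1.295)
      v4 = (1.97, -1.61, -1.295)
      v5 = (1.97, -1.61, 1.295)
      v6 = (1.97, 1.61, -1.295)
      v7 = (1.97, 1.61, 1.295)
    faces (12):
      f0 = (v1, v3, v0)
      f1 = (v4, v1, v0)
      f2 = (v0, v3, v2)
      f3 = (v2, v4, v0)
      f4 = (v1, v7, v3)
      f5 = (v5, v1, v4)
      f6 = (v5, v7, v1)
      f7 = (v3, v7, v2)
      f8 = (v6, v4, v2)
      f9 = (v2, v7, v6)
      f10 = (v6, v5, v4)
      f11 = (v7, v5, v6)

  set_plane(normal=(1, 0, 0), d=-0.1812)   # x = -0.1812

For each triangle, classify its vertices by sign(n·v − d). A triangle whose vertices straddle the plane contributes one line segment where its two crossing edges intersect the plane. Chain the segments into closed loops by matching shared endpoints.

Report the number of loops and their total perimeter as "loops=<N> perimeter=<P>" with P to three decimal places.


loops=1 perimeter=11.620

Straddling triangles (8 of 12):
  (v4,v1,v0) [+--] → (-0.1812, -1.61, 0.119114)–(-0.1812, -1.61, -1.295)  len=1.4141
  (v2,v4,v0) [-+-] → (-0.1812, 0.148087, -1.295)–(-0.1812, -1.61, -1.295)  len=1.7581
  (v1,v7,v3) [-+-] → (-0.1812, -0.148087, 1.295)–(-0.1812, 1.61, 1.295)  len=1.7581
  (v5,v1,v4) [+-+] → (-0.1812, -1.61, 1.295)–(-0.1812, -1.61, 0.119114)  len=1.1759
  (v5,v7,v1) [++-] → (-0.1812, -0.148087, 1.295)–(-0.1812, -1.61, 1.295)  len=1.4619
  (v3,v7,v2) [-+-] → (-0.1812, 1.61, 1.295)–(-0.1812, 1.61, -0.119114)  len=1.4141
  (v6,v4,v2) [++-] → (-0.1812, 0.148087, -1.295)–(-0.1812, 1.61, -1.295)  len=1.4619
  (v2,v7,v6) [-++] → (-0.1812, 1.61, -0.119114)–(-0.1812, 1.61, -1.295)  len=1.1759

Chained into 1 loop(s):
  loop 1: 8 segments, perimeter = 11.6200
Total perimeter = 11.620


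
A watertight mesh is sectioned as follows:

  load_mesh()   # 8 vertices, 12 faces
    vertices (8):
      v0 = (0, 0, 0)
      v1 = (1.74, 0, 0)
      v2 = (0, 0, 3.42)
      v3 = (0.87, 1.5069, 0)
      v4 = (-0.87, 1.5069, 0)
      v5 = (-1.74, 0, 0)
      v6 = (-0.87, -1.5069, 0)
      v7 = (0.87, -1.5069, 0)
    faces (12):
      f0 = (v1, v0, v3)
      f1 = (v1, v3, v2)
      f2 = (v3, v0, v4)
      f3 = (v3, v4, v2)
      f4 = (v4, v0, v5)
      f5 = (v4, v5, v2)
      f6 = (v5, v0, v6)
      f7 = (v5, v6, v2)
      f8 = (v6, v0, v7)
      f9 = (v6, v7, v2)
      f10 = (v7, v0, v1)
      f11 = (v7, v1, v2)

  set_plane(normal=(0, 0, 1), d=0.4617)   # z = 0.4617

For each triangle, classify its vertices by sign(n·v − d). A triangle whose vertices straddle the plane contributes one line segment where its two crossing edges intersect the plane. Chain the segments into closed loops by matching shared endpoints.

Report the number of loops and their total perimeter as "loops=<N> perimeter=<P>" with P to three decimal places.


Straddling triangles (6 of 12):
  (v1,v3,v2) [--+] → (0.75255, 1.30347, 0.4617)–(1.5051, 0, 0.4617)  len=1.5051
  (v3,v4,v2) [--+] → (-0.75255, 1.30347, 0.4617)–(0.75255, 1.30347, 0.4617)  len=1.5051
  (v4,v5,v2) [--+] → (-1.5051, 0, 0.4617)–(-0.75255, 1.30347, 0.4617)  len=1.5051
  (v5,v6,v2) [--+] → (-0.75255, -1.30347, 0.4617)–(-1.5051, 0, 0.4617)  len=1.5051
  (v6,v7,v2) [--+] → (0.75255, -1.30347, 0.4617)–(-0.75255, -1.30347, 0.4617)  len=1.5051
  (v7,v1,v2) [--+] → (1.5051, 0, 0.4617)–(0.75255, -1.30347, 0.4617)  len=1.5051

Chained into 1 loop(s):
  loop 1: 6 segments, perimeter = 9.0306
Total perimeter = 9.031

loops=1 perimeter=9.031


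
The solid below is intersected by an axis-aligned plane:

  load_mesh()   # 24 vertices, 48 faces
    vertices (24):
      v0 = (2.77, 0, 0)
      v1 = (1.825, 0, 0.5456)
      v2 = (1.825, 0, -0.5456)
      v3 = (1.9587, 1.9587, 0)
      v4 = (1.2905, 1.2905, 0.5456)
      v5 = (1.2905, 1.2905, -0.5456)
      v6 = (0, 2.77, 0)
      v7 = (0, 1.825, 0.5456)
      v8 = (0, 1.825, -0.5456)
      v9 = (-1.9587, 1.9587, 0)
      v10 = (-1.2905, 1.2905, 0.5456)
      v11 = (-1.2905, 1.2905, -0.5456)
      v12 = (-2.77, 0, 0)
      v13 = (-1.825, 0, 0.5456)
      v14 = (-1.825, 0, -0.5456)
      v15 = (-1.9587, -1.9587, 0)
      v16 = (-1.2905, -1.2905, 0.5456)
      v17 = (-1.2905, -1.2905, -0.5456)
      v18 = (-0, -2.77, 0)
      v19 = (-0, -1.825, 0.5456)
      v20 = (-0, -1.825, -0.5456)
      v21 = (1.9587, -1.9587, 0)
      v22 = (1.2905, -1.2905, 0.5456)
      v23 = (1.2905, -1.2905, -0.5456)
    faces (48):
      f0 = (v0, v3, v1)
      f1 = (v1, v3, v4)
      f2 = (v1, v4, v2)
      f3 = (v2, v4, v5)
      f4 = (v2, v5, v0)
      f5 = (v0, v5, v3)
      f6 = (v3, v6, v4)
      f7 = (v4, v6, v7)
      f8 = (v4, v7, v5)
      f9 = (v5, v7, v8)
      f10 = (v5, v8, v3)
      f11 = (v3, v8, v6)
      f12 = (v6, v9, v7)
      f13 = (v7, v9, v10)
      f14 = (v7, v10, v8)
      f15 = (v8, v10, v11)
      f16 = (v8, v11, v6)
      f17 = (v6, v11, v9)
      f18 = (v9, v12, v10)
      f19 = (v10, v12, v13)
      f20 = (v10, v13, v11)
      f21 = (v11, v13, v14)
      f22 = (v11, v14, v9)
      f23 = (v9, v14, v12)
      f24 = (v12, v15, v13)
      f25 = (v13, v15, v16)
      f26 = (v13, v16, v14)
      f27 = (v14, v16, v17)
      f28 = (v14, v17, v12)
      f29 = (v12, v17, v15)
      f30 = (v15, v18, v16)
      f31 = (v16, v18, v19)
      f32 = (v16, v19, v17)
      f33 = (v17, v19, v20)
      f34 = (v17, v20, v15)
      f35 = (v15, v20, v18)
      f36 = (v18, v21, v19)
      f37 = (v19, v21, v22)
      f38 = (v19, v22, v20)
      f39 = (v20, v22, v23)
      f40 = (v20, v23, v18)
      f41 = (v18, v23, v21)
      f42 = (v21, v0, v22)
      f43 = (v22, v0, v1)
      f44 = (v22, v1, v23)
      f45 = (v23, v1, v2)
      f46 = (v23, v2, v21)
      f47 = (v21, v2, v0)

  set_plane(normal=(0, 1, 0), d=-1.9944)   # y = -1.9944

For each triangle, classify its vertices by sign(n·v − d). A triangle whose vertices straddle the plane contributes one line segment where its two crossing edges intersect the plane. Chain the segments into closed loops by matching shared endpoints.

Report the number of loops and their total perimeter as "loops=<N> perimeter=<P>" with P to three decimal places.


Straddling triangles (6 of 48):
  (v15,v18,v16) [+-+] → (-1.87251, -1.9944, 0)–(-0.67652, -1.9944, 0.286021)  len=1.2297
  (v16,v18,v19) [+-+] → (-0.67652, -1.9944, 0.286021)–(0, -1.9944, 0.447796)  len=0.6956
  (v15,v20,v18) [++-] → (0, -1.9944, -0.447796)–(-1.87251, -1.9944, 0)  len=1.9253
  (v18,v21,v19) [-++] → (1.87251, -1.9944, 0)–(0, -1.9944, 0.447796)  len=1.9253
  (v20,v23,v18) [++-] → (0.67652, -1.9944, -0.286021)–(0, -1.9944, -0.447796)  len=0.6956
  (v18,v23,v21) [-++] → (0.67652, -1.9944, -0.286021)–(1.87251, -1.9944, 0)  len=1.2297

Chained into 1 loop(s):
  loop 1: 6 segments, perimeter = 7.7012
Total perimeter = 7.701

loops=1 perimeter=7.701


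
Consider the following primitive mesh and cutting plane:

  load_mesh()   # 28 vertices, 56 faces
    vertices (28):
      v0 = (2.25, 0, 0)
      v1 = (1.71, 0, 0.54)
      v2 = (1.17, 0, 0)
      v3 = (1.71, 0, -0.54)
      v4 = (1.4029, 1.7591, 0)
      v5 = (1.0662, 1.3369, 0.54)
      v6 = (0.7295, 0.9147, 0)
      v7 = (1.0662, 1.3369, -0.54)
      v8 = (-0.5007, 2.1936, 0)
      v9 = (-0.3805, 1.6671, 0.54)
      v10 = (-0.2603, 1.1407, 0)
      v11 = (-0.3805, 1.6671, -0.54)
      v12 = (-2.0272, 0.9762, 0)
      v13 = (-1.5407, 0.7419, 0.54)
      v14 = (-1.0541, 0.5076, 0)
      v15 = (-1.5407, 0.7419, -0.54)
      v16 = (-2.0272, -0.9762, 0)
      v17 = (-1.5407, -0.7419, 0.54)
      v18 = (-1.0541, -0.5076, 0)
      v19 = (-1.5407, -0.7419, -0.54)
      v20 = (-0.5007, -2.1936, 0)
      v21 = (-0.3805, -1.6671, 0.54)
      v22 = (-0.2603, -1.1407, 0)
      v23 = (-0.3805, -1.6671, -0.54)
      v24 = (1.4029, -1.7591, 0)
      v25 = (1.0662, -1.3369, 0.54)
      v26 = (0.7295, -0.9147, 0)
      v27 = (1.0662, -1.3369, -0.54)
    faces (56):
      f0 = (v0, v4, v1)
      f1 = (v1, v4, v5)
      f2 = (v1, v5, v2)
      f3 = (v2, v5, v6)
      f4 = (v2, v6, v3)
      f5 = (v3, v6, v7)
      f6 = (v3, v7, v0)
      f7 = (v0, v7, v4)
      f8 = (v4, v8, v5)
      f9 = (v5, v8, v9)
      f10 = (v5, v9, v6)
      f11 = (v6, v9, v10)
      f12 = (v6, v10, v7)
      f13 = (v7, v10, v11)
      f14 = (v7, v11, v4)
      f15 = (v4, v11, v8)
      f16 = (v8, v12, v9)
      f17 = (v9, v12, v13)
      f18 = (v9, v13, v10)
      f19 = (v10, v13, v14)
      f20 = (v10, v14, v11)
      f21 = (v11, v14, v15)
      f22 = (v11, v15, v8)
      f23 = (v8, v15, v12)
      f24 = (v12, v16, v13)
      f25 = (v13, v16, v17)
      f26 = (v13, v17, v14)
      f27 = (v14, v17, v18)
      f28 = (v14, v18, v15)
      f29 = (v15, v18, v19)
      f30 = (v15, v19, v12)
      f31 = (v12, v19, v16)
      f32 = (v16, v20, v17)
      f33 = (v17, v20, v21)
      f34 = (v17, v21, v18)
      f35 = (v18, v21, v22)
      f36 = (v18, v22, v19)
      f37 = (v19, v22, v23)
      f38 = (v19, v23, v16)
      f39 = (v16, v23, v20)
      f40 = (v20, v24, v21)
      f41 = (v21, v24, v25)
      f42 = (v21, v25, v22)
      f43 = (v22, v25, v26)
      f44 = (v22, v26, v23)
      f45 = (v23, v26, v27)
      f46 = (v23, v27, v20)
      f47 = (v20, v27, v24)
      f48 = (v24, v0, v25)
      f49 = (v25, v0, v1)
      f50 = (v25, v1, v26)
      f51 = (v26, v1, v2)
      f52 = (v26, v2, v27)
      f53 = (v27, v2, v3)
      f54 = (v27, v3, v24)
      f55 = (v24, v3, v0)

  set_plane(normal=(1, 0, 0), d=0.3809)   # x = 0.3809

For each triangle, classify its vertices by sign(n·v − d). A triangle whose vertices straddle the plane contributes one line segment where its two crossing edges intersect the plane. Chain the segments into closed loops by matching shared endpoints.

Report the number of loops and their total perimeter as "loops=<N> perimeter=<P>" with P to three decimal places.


Straddling triangles (16 of 56):
  (v4,v8,v5) [+-+] → (0.3809, 1.99237, 0)–(0.3809, 1.71159, 0.303825)  len=0.4137
  (v5,v8,v9) [+--] → (0.3809, 1.71159, 0.303825)–(0.3809, 1.49332, 0.54)  len=0.3216
  (v5,v9,v6) [+-+] → (0.3809, 1.49332, 0.54)–(0.3809, 1.15099, 0.169589)  len=0.5044
  (v6,v9,v10) [+--] → (0.3809, 1.15099, 0.169589)–(0.3809, 0.994295, 0)  len=0.2309
  (v6,v10,v7) [+-+] → (0.3809, 0.994295, 0)–(0.3809, 1.23554, -0.261024)  len=0.3554
  (v7,v10,v11) [+--] → (0.3809, 1.23554, -0.261024)–(0.3809, 1.49332, -0.54)  len=0.3798
  (v7,v11,v4) [+-+] → (0.3809, 1.49332, -0.54)–(0.3809, 1.70638, -0.309454)  len=0.3139
  (v4,v11,v8) [+--] → (0.3809, 1.70638, -0.309454)–(0.3809, 1.99237, 0)  len=0.4214
  (v20,v24,v21) [-+-] → (0.3809, -1.99237, 0)–(0.3809, -1.70638, 0.309454)  len=0.4214
  (v21,v24,v25) [-++] → (0.3809, -1.70638, 0.309454)–(0.3809, -1.49332, 0.54)  len=0.3139
  (v21,v25,v22) [-+-] → (0.3809, -1.49332, 0.54)–(0.3809, -1.23554, 0.261024)  len=0.3798
  (v22,v25,v26) [-++] → (0.3809, -1.23554, 0.261024)–(0.3809, -0.994295, 0)  len=0.3554
  (v22,v26,v23) [-+-] → (0.3809, -0.994295, 0)–(0.3809, -1.15099, -0.169589)  len=0.2309
  (v23,v26,v27) [-++] → (0.3809, -1.15099, -0.169589)–(0.3809, -1.49332, -0.54)  len=0.5044
  (v23,v27,v20) [-+-] → (0.3809, -1.49332, -0.54)–(0.3809, -1.71159, -0.303825)  len=0.3216
  (v20,v27,v24) [-++] → (0.3809, -1.71159, -0.303825)–(0.3809, -1.99237, 0)  len=0.4137

Chained into 2 loop(s):
  loop 1: 8 segments, perimeter = 2.9411
  loop 2: 8 segments, perimeter = 2.9411
Total perimeter = 5.882

loops=2 perimeter=5.882


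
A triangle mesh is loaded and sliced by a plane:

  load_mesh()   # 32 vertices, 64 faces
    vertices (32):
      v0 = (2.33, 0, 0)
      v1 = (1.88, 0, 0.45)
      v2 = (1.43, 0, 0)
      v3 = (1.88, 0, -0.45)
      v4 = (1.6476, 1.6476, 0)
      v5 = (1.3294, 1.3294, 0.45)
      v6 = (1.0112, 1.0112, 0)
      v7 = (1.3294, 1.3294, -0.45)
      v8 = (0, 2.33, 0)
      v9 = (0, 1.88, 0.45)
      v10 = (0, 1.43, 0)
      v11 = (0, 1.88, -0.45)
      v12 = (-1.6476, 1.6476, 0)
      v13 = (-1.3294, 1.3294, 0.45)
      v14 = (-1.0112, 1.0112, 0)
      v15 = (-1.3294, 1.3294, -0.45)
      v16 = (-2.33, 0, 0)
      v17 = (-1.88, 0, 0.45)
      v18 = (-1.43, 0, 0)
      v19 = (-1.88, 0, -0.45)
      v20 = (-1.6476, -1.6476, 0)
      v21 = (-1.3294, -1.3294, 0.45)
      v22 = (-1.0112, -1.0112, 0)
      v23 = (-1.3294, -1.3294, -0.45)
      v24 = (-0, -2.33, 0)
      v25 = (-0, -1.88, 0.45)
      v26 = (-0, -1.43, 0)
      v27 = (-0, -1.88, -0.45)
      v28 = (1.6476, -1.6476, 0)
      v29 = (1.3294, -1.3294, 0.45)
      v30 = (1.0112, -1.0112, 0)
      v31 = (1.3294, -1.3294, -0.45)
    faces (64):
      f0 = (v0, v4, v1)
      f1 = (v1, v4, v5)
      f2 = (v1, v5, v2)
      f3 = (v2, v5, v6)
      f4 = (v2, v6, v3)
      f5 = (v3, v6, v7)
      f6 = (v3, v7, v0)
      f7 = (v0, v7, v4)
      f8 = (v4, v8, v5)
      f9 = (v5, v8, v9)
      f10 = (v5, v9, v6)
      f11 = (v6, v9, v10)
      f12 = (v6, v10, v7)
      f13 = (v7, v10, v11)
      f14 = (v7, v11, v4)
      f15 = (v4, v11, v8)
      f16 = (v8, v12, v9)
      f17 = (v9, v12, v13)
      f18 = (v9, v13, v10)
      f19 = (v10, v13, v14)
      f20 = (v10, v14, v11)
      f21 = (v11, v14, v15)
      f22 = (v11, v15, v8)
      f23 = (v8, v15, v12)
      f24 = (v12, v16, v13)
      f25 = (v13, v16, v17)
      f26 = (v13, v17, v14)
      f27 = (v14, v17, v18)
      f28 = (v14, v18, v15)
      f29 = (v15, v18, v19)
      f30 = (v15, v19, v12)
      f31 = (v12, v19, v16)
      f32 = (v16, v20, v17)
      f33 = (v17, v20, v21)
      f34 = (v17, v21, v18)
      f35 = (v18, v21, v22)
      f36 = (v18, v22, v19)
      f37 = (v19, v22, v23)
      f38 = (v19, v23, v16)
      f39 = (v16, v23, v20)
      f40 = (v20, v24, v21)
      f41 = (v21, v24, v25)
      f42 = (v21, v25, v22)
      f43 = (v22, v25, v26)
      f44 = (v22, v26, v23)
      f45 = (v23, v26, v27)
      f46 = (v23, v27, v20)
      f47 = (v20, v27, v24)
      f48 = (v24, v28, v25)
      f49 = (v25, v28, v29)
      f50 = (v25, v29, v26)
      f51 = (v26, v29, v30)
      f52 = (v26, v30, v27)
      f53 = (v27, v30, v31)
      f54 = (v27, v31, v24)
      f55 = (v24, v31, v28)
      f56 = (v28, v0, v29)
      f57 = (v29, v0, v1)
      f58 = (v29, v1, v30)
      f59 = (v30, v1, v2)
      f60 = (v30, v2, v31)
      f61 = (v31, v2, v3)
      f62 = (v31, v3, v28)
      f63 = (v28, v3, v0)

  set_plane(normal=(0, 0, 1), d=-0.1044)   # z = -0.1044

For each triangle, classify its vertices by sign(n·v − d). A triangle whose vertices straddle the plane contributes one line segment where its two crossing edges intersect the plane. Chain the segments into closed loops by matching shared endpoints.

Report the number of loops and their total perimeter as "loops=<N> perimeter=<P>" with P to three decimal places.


loops=2 perimeter=23.023

Straddling triangles (32 of 64):
  (v2,v6,v3) [++-] → (1.21276, 0.776602, -0.1044)–(1.5344, 0, -0.1044)  len=0.8406
  (v3,v6,v7) [-+-] → (1.21276, 0.776602, -0.1044)–(1.08502, 1.08502, -0.1044)  len=0.3338
  (v3,v7,v0) [--+] → (2.09786, 0.308421, -0.1044)–(2.2256, 0, -0.1044)  len=0.3338
  (v0,v7,v4) [+-+] → (2.09786, 0.308421, -0.1044)–(1.57378, 1.57378, -0.1044)  len=1.3696
  (v6,v10,v7) [++-] → (0.308421, 1.40666, -0.1044)–(1.08502, 1.08502, -0.1044)  len=0.8406
  (v7,v10,v11) [-+-] → (0.308421, 1.40666, -0.1044)–(0, 1.5344, -0.1044)  len=0.3338
  (v7,v11,v4) [--+] → (1.26536, 1.70152, -0.1044)–(1.57378, 1.57378, -0.1044)  len=0.3338
  (v4,v11,v8) [+-+] → (1.26536, 1.70152, -0.1044)–(0, 2.2256, -0.1044)  len=1.3696
  (v10,v14,v11) [++-] → (-0.776602, 1.21276, -0.1044)–(0, 1.5344, -0.1044)  len=0.8406
  (v11,v14,v15) [-+-] → (-0.776602, 1.21276, -0.1044)–(-1.08502, 1.08502, -0.1044)  len=0.3338
  (v11,v15,v8) [--+] → (-0.308421, 2.09786, -0.1044)–(0, 2.2256, -0.1044)  len=0.3338
  (v8,v15,v12) [+-+] → (-0.308421, 2.09786, -0.1044)–(-1.57378, 1.57378, -0.1044)  len=1.3696
  (v14,v18,v15) [++-] → (-1.40666, 0.308421, -0.1044)–(-1.08502, 1.08502, -0.1044)  len=0.8406
  (v15,v18,v19) [-+-] → (-1.40666, 0.308421, -0.1044)–(-1.5344, 0, -0.1044)  len=0.3338
  (v15,v19,v12) [--+] → (-1.70152, 1.26536, -0.1044)–(-1.57378, 1.57378, -0.1044)  len=0.3338
  (v12,v19,v16) [+-+] → (-1.70152, 1.26536, -0.1044)–(-2.2256, 0, -0.1044)  len=1.3696
  (v18,v22,v19) [++-] → (-1.21276, -0.776602, -0.1044)–(-1.5344, 0, -0.1044)  len=0.8406
  (v19,v22,v23) [-+-] → (-1.21276, -0.776602, -0.1044)–(-1.08502, -1.08502, -0.1044)  len=0.3338
  (v19,v23,v16) [--+] → (-2.09786, -0.308421, -0.1044)–(-2.2256, 0, -0.1044)  len=0.3338
  (v16,v23,v20) [+-+] → (-2.09786, -0.308421, -0.1044)–(-1.57378, -1.57378, -0.1044)  len=1.3696
  (v22,v26,v23) [++-] → (-0.308421, -1.40666, -0.1044)–(-1.08502, -1.08502, -0.1044)  len=0.8406
  (v23,v26,v27) [-+-] → (-0.308421, -1.40666, -0.1044)–(0, -1.5344, -0.1044)  len=0.3338
  (v23,v27,v20) [--+] → (-1.26536, -1.70152, -0.1044)–(-1.57378, -1.57378, -0.1044)  len=0.3338
  (v20,v27,v24) [+-+] → (-1.26536, -1.70152, -0.1044)–(0, -2.2256, -0.1044)  len=1.3696
  (v26,v30,v27) [++-] → (0.776602, -1.21276, -0.1044)–(0, -1.5344, -0.1044)  len=0.8406
  (v27,v30,v31) [-+-] → (0.776602, -1.21276, -0.1044)–(1.08502, -1.08502, -0.1044)  len=0.3338
  (v27,v31,v24) [--+] → (0.308421, -2.09786, -0.1044)–(0, -2.2256, -0.1044)  len=0.3338
  (v24,v31,v28) [+-+] → (0.308421, -2.09786, -0.1044)–(1.57378, -1.57378, -0.1044)  len=1.3696
  (v30,v2,v31) [++-] → (1.40666, -0.308421, -0.1044)–(1.08502, -1.08502, -0.1044)  len=0.8406
  (v31,v2,v3) [-+-] → (1.40666, -0.308421, -0.1044)–(1.5344, 0, -0.1044)  len=0.3338
  (v31,v3,v28) [--+] → (1.70152, -1.26536, -0.1044)–(1.57378, -1.57378, -0.1044)  len=0.3338
  (v28,v3,v0) [+-+] → (1.70152, -1.26536, -0.1044)–(2.2256, 0, -0.1044)  len=1.3696

Chained into 2 loop(s):
  loop 1: 16 segments, perimeter = 9.3952
  loop 2: 16 segments, perimeter = 13.6274
Total perimeter = 23.023


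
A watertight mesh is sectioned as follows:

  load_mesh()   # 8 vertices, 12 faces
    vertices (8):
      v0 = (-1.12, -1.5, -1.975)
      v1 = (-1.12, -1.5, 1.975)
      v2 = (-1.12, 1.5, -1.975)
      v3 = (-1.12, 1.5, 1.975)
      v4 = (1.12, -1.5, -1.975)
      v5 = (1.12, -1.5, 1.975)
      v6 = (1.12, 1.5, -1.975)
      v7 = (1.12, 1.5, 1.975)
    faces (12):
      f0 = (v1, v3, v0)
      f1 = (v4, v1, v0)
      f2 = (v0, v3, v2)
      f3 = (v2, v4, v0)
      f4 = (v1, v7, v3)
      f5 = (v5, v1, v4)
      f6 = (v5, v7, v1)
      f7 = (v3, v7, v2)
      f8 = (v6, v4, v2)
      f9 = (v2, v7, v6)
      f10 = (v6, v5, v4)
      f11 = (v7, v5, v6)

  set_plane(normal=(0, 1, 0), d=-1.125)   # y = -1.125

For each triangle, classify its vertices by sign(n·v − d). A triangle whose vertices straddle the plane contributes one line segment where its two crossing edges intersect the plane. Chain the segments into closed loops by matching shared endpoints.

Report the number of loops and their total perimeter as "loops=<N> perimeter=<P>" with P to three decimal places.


loops=1 perimeter=12.380

Straddling triangles (8 of 12):
  (v1,v3,v0) [-+-] → (-1.12, -1.125, 1.975)–(-1.12, -1.125, -1.48125)  len=3.4563
  (v0,v3,v2) [-++] → (-1.12, -1.125, -1.48125)–(-1.12, -1.125, -1.975)  len=0.4937
  (v2,v4,v0) [+--] → (0.84, -1.125, -1.975)–(-1.12, -1.125, -1.975)  len=1.9600
  (v1,v7,v3) [-++] → (-0.84, -1.125, 1.975)–(-1.12, -1.125, 1.975)  len=0.2800
  (v5,v7,v1) [-+-] → (1.12, -1.125, 1.975)–(-0.84, -1.125, 1.975)  len=1.9600
  (v6,v4,v2) [+-+] → (1.12, -1.125, -1.975)–(0.84, -1.125, -1.975)  len=0.2800
  (v6,v5,v4) [+--] → (1.12, -1.125, 1.48125)–(1.12, -1.125, -1.975)  len=3.4563
  (v7,v5,v6) [+-+] → (1.12, -1.125, 1.975)–(1.12, -1.125, 1.48125)  len=0.4937

Chained into 1 loop(s):
  loop 1: 8 segments, perimeter = 12.3800
Total perimeter = 12.380


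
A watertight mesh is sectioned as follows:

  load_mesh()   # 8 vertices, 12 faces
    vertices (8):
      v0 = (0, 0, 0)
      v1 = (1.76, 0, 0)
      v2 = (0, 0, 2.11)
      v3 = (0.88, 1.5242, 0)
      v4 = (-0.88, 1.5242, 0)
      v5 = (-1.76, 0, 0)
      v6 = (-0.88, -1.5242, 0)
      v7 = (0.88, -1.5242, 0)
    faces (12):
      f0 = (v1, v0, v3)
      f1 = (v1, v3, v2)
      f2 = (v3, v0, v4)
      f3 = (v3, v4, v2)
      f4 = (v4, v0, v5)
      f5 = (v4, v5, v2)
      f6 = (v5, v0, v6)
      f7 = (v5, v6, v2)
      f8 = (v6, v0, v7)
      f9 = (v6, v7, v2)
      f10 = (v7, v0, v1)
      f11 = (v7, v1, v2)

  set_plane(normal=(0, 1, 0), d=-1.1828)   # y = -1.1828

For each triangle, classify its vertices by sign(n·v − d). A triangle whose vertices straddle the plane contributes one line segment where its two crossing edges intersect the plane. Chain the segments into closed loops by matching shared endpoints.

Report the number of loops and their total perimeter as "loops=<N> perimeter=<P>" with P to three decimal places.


loops=1 perimeter=4.751

Straddling triangles (6 of 12):
  (v5,v0,v6) [++-] → (-0.682892, -1.1828, 0)–(-1.07711, -1.1828, 0)  len=0.3942
  (v5,v6,v2) [+-+] → (-1.07711, -1.1828, 0)–(-0.682892, -1.1828, 0.472611)  len=0.6154
  (v6,v0,v7) [-+-] → (-0.682892, -1.1828, 0)–(0.682892, -1.1828, 0)  len=1.3658
  (v6,v7,v2) [--+] → (0.682892, -1.1828, 0.472611)–(-0.682892, -1.1828, 0.472611)  len=1.3658
  (v7,v0,v1) [-++] → (0.682892, -1.1828, 0)–(1.07711, -1.1828, 0)  len=0.3942
  (v7,v1,v2) [-++] → (1.07711, -1.1828, 0)–(0.682892, -1.1828, 0.472611)  len=0.6154

Chained into 1 loop(s):
  loop 1: 6 segments, perimeter = 4.7509
Total perimeter = 4.751


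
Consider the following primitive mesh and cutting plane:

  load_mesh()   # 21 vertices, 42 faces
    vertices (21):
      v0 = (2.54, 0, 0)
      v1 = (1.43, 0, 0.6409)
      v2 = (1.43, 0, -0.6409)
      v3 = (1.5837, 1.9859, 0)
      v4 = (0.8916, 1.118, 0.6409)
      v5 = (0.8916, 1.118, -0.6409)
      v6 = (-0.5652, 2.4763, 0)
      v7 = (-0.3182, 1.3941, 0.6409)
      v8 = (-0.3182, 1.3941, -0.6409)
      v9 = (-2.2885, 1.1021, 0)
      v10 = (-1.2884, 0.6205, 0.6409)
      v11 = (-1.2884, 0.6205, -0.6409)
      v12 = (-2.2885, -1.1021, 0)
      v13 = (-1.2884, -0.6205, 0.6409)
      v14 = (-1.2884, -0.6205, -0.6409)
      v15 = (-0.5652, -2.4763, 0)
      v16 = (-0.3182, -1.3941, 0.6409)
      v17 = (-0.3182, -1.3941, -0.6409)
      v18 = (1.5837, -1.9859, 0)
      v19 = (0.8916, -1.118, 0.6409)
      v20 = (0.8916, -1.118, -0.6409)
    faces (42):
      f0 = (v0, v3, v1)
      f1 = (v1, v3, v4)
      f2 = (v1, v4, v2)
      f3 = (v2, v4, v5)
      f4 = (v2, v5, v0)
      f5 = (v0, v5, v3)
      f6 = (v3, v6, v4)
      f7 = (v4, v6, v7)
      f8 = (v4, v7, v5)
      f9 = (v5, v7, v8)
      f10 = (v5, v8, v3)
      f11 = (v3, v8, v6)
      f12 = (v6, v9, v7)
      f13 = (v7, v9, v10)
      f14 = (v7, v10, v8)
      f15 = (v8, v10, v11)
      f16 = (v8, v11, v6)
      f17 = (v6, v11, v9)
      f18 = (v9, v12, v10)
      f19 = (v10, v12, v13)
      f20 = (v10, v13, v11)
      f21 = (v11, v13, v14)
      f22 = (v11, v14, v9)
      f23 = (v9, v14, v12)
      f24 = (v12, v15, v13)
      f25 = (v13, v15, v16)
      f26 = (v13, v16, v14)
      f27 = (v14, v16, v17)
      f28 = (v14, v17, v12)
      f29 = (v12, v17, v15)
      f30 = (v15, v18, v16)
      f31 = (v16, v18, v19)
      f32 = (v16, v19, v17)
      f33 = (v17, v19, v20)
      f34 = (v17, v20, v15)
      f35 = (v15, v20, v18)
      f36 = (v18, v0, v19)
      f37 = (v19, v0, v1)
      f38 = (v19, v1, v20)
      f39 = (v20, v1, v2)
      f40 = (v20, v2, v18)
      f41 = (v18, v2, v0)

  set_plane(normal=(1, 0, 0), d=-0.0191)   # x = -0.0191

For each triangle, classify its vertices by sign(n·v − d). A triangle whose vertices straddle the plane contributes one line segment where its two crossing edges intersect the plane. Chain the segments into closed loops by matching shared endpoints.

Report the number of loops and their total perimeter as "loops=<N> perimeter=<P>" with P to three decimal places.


Straddling triangles (12 of 42):
  (v3,v6,v4) [+-+] → (-0.0191, 2.35167, 0)–(-0.0191, 1.96712, 0.24025)  len=0.4534
  (v4,v6,v7) [+--] → (-0.0191, 1.96712, 0.24025)–(-0.0191, 1.32584, 0.6409)  len=0.7562
  (v4,v7,v5) [+-+] → (-0.0191, 1.32584, 0.6409)–(-0.0191, 1.32584, 0.323999)  len=0.3169
  (v5,v7,v8) [+--] → (-0.0191, 1.32584, 0.323999)–(-0.0191, 1.32584, -0.6409)  len=0.9649
  (v5,v8,v3) [+-+] → (-0.0191, 1.32584, -0.6409)–(-0.0191, 1.48717, -0.54011)  len=0.1902
  (v3,v8,v6) [+--] → (-0.0191, 1.48717, -0.54011)–(-0.0191, 2.35167, 0)  len=1.0194
  (v15,v18,v16) [-+-] → (-0.0191, -2.35167, 0)–(-0.0191, -1.48717, 0.54011)  len=1.0194
  (v16,v18,v19) [-++] → (-0.0191, -1.48717, 0.54011)–(-0.0191, -1.32584, 0.6409)  len=0.1902
  (v16,v19,v17) [-+-] → (-0.0191, -1.32584, 0.6409)–(-0.0191, -1.32584, -0.323999)  len=0.9649
  (v17,v19,v20) [-++] → (-0.0191, -1.32584, -0.323999)–(-0.0191, -1.32584, -0.6409)  len=0.3169
  (v17,v20,v15) [-+-] → (-0.0191, -1.32584, -0.6409)–(-0.0191, -1.96712, -0.24025)  len=0.7562
  (v15,v20,v18) [-++] → (-0.0191, -1.96712, -0.24025)–(-0.0191, -2.35167, 0)  len=0.4534

Chained into 2 loop(s):
  loop 1: 6 segments, perimeter = 3.7010
  loop 2: 6 segments, perimeter = 3.7010
Total perimeter = 7.402

loops=2 perimeter=7.402


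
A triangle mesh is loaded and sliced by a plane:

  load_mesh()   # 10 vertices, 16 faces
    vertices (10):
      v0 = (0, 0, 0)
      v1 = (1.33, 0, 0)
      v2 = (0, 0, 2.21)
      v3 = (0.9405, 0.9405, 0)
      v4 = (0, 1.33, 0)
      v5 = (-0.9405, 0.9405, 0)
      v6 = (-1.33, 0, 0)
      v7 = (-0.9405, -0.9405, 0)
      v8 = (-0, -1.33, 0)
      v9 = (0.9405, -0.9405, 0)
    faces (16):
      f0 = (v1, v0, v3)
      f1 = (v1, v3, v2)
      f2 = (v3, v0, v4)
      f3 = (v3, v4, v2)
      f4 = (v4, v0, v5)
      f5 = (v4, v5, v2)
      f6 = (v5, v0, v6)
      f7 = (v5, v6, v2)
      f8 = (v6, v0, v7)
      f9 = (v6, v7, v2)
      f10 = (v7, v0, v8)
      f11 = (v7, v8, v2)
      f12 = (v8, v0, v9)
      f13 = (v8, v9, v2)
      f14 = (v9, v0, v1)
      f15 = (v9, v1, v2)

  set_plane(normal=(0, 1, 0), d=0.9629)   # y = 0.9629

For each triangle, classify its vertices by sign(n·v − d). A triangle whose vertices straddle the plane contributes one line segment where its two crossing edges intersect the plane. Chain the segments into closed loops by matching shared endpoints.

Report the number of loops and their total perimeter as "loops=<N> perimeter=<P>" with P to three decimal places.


Straddling triangles (4 of 16):
  (v3,v0,v4) [--+] → (0, 0.9629, 0)–(0.886412, 0.9629, 0)  len=0.8864
  (v3,v4,v2) [-+-] → (0.886412, 0.9629, 0)–(0, 0.9629, 0.609993)  len=1.0760
  (v4,v0,v5) [+--] → (0, 0.9629, 0)–(-0.886412, 0.9629, 0)  len=0.8864
  (v4,v5,v2) [+--] → (-0.886412, 0.9629, 0)–(0, 0.9629, 0.609993)  len=1.0760

Chained into 1 loop(s):
  loop 1: 4 segments, perimeter = 3.9249
Total perimeter = 3.925

loops=1 perimeter=3.925


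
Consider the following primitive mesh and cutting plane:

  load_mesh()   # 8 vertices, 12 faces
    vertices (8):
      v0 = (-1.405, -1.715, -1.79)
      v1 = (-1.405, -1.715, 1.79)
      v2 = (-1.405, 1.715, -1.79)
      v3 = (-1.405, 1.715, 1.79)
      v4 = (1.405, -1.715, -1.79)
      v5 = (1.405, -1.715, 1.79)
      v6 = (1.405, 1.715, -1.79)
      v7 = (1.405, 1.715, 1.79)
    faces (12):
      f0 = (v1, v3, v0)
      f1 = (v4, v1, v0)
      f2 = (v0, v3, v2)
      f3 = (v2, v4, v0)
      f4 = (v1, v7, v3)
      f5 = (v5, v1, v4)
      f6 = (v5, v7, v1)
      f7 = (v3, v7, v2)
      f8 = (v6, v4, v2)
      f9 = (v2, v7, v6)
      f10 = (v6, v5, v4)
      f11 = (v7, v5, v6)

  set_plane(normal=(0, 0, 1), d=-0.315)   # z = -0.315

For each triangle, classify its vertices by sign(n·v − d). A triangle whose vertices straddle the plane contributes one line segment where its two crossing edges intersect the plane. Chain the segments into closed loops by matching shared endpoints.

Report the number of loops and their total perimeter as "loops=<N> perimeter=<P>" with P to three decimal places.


Straddling triangles (8 of 12):
  (v1,v3,v0) [++-] → (-1.405, -0.301802, -0.315)–(-1.405, -1.715, -0.315)  len=1.4132
  (v4,v1,v0) [-+-] → (0.247249, -1.715, -0.315)–(-1.405, -1.715, -0.315)  len=1.6522
  (v0,v3,v2) [-+-] → (-1.405, -0.301802, -0.315)–(-1.405, 1.715, -0.315)  len=2.0168
  (v5,v1,v4) [++-] → (0.247249, -1.715, -0.315)–(1.405, -1.715, -0.315)  len=1.1578
  (v3,v7,v2) [++-] → (-0.247249, 1.715, -0.315)–(-1.405, 1.715, -0.315)  len=1.1578
  (v2,v7,v6) [-+-] → (-0.247249, 1.715, -0.315)–(1.405, 1.715, -0.315)  len=1.6522
  (v6,v5,v4) [-+-] → (1.405, 0.301802, -0.315)–(1.405, -1.715, -0.315)  len=2.0168
  (v7,v5,v6) [++-] → (1.405, 0.301802, -0.315)–(1.405, 1.715, -0.315)  len=1.4132

Chained into 1 loop(s):
  loop 1: 8 segments, perimeter = 12.4800
Total perimeter = 12.480

loops=1 perimeter=12.480
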